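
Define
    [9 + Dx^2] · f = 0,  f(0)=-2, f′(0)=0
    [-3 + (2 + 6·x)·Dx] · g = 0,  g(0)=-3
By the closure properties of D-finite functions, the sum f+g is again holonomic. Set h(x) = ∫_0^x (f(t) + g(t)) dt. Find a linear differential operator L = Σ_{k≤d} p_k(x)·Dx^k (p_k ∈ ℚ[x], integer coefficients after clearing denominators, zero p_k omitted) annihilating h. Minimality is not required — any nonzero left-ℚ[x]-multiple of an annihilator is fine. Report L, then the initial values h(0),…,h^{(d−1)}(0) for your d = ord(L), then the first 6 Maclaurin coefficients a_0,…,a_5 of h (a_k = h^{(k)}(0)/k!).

f: a_k = -2, 0, 9, 0, -27/4, 0, …
g: a_k = -3, -9/2, 27/8, -81/16, 1215/128, -5103/256, …
f+g: L₀ = lclm(L_f,L_g), ord ≤ 2+1.
Integrate: L := L₀·Dx.
L = (-63 - 216·x - 324·x^2)·Dx + (18 + 198·x + 648·x^2 + 648·x^3)·Dx^2 + (-7 - 24·x - 36·x^2)·Dx^3 + (2 + 22·x + 72·x^2 + 72·x^3)·Dx^4  (order 4).
h: a_k = 0, -5, -9/4, 33/8, -81/64, 351/640, …
ICs: h(0) = 0, h′(0) = -5, h′′(0) = -9/2, h′′′(0) = 99/4.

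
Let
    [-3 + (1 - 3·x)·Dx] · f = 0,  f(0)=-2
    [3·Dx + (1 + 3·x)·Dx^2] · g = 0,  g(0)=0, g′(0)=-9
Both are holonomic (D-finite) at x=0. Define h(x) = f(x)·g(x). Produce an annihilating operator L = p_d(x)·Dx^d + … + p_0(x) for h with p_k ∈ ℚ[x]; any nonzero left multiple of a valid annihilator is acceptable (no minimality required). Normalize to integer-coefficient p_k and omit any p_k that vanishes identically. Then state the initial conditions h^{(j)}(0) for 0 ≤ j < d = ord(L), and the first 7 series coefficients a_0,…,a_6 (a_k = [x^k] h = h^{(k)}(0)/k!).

L = 9 + (3 + 27·x)·Dx + (-1 + 9·x^2)·Dx^2  (order 2).
h: a_k = 0, 18, 27, 135, 567/2, 11421/10, 26973/10, …
ICs: h(0) = 0, h′(0) = 18.

f: a_k = -2, -6, -18, -54, -162, -486, -1458, …
g: a_k = 0, -9, 27/2, -27, 243/4, -729/5, 729/2, …
L₀ := L_f ⊗_s L_g (sym. prod.), ord ≤ 2.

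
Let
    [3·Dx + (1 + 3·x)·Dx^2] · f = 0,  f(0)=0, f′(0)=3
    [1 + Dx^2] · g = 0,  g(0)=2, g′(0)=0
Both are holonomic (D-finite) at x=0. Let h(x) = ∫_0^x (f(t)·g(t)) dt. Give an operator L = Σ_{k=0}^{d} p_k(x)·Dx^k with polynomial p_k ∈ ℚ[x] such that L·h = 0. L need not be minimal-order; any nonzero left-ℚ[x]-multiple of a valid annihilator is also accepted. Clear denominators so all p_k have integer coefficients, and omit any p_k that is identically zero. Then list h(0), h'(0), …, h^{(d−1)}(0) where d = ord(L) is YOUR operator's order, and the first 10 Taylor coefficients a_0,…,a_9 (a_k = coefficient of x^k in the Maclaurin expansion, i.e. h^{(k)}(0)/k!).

f: a_k = 0, 3, -9/2, 9, -81/4, 243/5, -243/2, 2187/7, -6561/8, 2187, …
g: a_k = 2, 0, -1, 0, 1/12, 0, -1/360, 0, 1/20160, 0, …
L₀ := L_f ⊗_s L_g (sym. prod.), ord ≤ 4.
h=∫h₀ ⇒ L = L₀·Dx.
L = (-203 - 222·x - 189·x^2 + 432·x^3 + 324·x^4)·Dx + (-84 - 108·x + 648·x^2 + 648·x^3)·Dx^2 + (-208 - 228·x - 54·x^2 + 864·x^3 + 648·x^4)·Dx^3 + (-84 - 108·x + 648·x^2 + 648·x^3)·Dx^4 + (-5 - 6·x + 135·x^2 + 432·x^3 + 324·x^4)·Dx^5  (order 5).
h: a_k = 0, 0, 3, -3, 15/4, -36/5, 1769/120, -255/8, 484679/6720, -60817/360, …
ICs: h(0) = 0, h′(0) = 0, h′′(0) = 6, h′′′(0) = -18, h′′′′(0) = 90.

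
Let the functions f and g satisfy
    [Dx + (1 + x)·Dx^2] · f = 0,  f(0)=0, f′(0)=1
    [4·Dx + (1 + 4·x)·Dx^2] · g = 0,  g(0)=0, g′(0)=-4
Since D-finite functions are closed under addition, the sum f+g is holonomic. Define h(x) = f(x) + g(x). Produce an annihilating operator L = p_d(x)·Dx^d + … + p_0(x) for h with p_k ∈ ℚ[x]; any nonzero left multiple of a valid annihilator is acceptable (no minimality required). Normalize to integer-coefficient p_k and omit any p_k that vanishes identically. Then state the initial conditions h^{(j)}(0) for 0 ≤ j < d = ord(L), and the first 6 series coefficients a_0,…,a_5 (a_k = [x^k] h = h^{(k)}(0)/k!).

f: a_k = 0, 1, -1/2, 1/3, -1/4, 1/5, …
g: a_k = 0, -4, 8, -64/3, 64, -1024/5, …
Sum ⇒ L₀ = lclm(L_f,L_g) in ℚ(x)⟨Dx⟩.
L = 8·Dx + (10 + 16·x)·Dx^2 + (1 + 5·x + 4·x^2)·Dx^3  (order 3).
h: a_k = 0, -3, 15/2, -21, 255/4, -1023/5, …
ICs: h(0) = 0, h′(0) = -3, h′′(0) = 15.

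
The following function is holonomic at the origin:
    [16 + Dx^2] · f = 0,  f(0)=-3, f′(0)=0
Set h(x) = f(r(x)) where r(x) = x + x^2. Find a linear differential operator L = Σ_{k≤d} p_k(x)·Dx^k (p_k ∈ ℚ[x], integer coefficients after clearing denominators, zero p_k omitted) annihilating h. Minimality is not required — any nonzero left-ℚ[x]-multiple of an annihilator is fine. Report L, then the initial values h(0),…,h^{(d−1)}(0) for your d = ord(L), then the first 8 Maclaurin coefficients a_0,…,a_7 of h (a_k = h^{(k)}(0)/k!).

f: a_k = -3, 0, 24, 0, -32, 0, 256/15, 0, …
Change of var in L_f (x↦r) gives L₀.
L = (16 + 96·x + 192·x^2 + 128·x^3) - 2·Dx + (1 + 2·x)·Dx^2  (order 2).
h: a_k = -3, 0, 24, 48, -8, -128, -2624/15, -128/5, …
ICs: h(0) = -3, h′(0) = 0.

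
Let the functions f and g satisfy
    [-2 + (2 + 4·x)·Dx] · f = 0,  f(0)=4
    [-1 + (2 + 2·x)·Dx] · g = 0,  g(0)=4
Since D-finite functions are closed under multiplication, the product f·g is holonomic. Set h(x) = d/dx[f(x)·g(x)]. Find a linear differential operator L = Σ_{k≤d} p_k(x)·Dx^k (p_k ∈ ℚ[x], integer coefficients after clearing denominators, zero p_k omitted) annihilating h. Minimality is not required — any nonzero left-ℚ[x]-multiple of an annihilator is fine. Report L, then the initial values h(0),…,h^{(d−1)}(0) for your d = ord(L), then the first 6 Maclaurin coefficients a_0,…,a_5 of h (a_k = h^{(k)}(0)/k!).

f: a_k = 4, 4, -2, 2, -5/2, 7/2, …
g: a_k = 4, 2, -1/2, 1/4, -5/32, 7/64, …
f·g: L₀ = L_f ⊗_s L_g, ord ≤ 1·1.
h₀' ⇒ L via d/dx closure of L₀.
L = -1 + (-6 - 26·x - 36·x^2 - 16·x^3)·Dx  (order 1).
h: a_k = 24, -4, 9, -37/2, 585/16, -2271/32, …
ICs: h(0) = 24.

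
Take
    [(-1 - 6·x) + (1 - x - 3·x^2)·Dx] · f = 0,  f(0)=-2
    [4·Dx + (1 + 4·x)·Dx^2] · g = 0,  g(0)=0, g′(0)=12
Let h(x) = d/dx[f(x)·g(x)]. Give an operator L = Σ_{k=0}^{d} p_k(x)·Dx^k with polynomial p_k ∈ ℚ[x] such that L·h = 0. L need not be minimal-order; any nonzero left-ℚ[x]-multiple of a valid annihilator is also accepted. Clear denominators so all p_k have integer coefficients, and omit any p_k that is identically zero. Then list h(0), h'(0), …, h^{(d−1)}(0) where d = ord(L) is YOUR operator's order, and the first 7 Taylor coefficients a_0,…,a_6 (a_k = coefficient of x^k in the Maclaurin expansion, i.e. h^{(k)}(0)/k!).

L = (218 + 1080·x + 2592·x^2) + (-1 + 142·x + 1224·x^2 + 2016·x^3)·Dx + (-5 - 39·x - 37·x^2 + 228·x^3 + 288·x^4)·Dx^2  (order 2).
h: a_k = -24, 48, -528, 1120, -7384, 103776/5, -525512/5, …
ICs: h(0) = -24, h′(0) = 48.

f: a_k = -2, -2, -8, -14, -38, -80, -194, …
g: a_k = 0, 12, -24, 64, -192, 3072/5, -2048, …
Product ⇒ symmetric product L₀, ord ≤ 2.
Differentiate: ansatz ord ≤ ord L₀ ⇒ L.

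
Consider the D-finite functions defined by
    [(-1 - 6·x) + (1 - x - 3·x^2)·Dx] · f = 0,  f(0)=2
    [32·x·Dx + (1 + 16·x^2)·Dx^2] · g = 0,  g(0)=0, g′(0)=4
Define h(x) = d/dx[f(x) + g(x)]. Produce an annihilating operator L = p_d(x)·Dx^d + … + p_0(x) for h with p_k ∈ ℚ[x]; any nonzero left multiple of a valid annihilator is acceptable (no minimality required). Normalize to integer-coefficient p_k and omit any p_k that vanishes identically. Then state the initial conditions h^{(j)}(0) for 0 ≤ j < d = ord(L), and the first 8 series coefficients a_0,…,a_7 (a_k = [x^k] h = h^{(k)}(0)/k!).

f: a_k = 2, 2, 8, 14, 38, 80, 194, 434, …
g: a_k = 0, 4, 0, -64/3, 0, 1024/5, 0, -16384/7, …
Weyl lclm of L_f,L_g ⇒ L₀ (ord ≤ 3).
Differentiate: ansatz ord ≤ ord L₀ ⇒ L.
L = (-128 + 512·x + 10560·x^2 + 25344·x^3 + 95904·x^4 + 41472·x^6) + (37 + 208·x - 206·x^2 + 1476·x^3 + 24336·x^4 + 66528·x^5 + 6912·x^6 + 41472·x^7)·Dx + (-4 - 21·x - 198·x^2 - 90·x^3 - 1775·x^4 + 4080·x^5 + 6336·x^6 + 2304·x^7 + 6912·x^8)·Dx^2  (order 2).
h: a_k = 6, 16, -22, 152, 1424, 1164, -13346, 8128, …
ICs: h(0) = 6, h′(0) = 16.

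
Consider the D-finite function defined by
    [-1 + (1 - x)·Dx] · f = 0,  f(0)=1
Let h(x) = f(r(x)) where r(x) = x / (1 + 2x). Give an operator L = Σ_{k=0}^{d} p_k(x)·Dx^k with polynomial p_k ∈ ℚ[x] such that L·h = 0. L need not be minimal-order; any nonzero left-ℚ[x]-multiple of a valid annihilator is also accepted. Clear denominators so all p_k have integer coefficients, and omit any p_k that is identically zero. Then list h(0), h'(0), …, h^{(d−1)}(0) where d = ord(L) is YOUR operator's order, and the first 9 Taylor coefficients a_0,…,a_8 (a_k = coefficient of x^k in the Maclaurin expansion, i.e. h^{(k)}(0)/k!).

f: a_k = 1, 1, 1, 1, 1, 1, 1, 1, 1, …
L₀ from L_f via x↦r, Dx↦r'^{-1}Dx.
L = -1 + (1 + 3·x + 2·x^2)·Dx  (order 1).
h: a_k = 1, 1, -1, 1, -1, 1, -1, 1, -1, …
ICs: h(0) = 1.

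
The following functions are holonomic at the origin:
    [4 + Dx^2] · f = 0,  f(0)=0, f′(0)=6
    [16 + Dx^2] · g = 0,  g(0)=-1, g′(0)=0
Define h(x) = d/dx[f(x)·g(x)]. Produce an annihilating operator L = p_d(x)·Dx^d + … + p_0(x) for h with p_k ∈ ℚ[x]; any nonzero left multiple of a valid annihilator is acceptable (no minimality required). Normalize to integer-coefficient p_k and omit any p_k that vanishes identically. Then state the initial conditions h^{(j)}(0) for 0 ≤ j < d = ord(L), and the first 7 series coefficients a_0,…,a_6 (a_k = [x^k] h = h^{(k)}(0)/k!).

f: a_k = 0, 6, 0, -4, 0, 4/5, 0, …
g: a_k = -1, 0, 8, 0, -32/3, 0, 256/45, …
f·g: L₀ = L_f ⊗_s L_g, ord ≤ 2·2.
h₀' ⇒ L via d/dx closure of L₀.
L = 144 + 40·Dx^2 + Dx^4  (order 4).
h: a_k = -6, 0, 156, 0, -484, 0, 8744/15, …
ICs: h(0) = -6, h′(0) = 0, h′′(0) = 312, h′′′(0) = 0.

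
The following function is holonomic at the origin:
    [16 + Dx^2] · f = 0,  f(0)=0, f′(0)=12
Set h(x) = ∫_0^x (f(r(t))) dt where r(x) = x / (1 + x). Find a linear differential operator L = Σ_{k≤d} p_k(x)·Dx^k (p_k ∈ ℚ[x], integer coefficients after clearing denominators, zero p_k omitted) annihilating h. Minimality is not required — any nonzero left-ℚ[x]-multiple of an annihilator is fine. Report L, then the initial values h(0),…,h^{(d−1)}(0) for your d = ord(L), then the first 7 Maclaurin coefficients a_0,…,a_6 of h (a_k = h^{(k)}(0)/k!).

L = 16·Dx + (2 + 6·x + 6·x^2 + 2·x^3)·Dx^2 + (1 + 4·x + 6·x^2 + 4·x^3 + x^4)·Dx^3  (order 3).
h: a_k = 0, 0, 6, -4, -5, 84/5, -386/15, …
ICs: h(0) = 0, h′(0) = 0, h′′(0) = 12.

f: a_k = 0, 12, 0, -32, 0, 128/5, 0, …
Change of var in L_f (x↦r) gives L₀.
h=∫h₀ ⇒ L = L₀·Dx.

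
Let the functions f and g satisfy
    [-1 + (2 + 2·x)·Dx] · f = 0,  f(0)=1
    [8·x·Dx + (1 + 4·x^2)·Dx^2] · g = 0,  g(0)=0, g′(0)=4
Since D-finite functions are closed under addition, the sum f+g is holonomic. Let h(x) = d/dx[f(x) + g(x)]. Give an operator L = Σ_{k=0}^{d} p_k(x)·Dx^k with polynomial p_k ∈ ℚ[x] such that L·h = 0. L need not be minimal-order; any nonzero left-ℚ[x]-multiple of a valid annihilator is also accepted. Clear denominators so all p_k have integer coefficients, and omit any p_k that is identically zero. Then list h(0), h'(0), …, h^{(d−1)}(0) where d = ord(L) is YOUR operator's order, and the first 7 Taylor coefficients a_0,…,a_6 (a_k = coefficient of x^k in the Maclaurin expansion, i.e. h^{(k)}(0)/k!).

f: a_k = 1, 1/2, -1/8, 1/16, -5/128, 7/256, -21/1024, …
g: a_k = 0, 4, 0, -16/3, 0, 64/5, 0, …
h₀=f+g: left-lcm gives L₀, ord ≤ 3.
Differentiate: ansatz ord ≤ ord L₀ ⇒ L.
L = (-16 - 40·x + 192·x^2 + 96·x^3) + (-35 - 64·x + 328·x^2 + 768·x^3 + 336·x^4)·Dx + (-2 + 30·x + 48·x^2 + 144·x^3 + 224·x^4 + 96·x^5)·Dx^2  (order 2).
h: a_k = 9/2, -1/4, -253/16, -5/32, 16419/256, -63/512, -524057/2048, …
ICs: h(0) = 9/2, h′(0) = -1/4.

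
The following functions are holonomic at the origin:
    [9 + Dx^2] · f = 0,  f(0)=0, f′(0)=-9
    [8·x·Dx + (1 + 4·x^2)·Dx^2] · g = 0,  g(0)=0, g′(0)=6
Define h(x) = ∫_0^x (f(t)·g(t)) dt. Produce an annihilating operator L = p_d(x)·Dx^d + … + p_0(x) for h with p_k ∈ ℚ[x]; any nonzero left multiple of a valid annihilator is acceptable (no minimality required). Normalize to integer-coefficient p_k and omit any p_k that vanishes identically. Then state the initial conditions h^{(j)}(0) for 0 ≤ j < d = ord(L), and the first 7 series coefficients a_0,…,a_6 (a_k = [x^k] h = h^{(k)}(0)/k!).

L = (2925 + 31536·x^2 + 95904·x^4 + 186624·x^6 + 186624·x^8)·Dx + (2448·x + 20160·x^3 + 62208·x^5 + 82944·x^7)·Dx^2 + (442 + 5088·x^2 + 19008·x^4 + 41472·x^6 + 41472·x^8)·Dx^3 + (272·x + 2240·x^3 + 6912·x^5 + 9216·x^7)·Dx^4 + (13 + 176·x^2 + 928·x^4 + 2304·x^6 + 2304·x^8)·Dx^5  (order 5).
h: a_k = 0, 0, 0, -18, 0, 153/5, 0, …
ICs: h(0) = 0, h′(0) = 0, h′′(0) = 0, h′′′(0) = -108, h′′′′(0) = 0.

f: a_k = 0, -9, 0, 27/2, 0, -243/40, 0, …
g: a_k = 0, 6, 0, -8, 0, 96/5, 0, …
Sym-product of L_f,L_g gives L₀ (≤ ord 4).
h=∫h₀ ⇒ L = L₀·Dx.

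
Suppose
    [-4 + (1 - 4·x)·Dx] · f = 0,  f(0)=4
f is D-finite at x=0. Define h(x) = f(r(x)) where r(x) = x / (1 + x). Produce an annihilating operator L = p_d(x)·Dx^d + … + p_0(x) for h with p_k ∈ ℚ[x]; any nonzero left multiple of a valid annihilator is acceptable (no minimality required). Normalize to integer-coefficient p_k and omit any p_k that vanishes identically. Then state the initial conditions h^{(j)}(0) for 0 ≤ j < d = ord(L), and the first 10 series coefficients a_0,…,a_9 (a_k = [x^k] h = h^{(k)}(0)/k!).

L = 4 + (-1 + 2·x + 3·x^2)·Dx  (order 1).
h: a_k = 4, 16, 48, 144, 432, 1296, 3888, 11664, 34992, 104976, …
ICs: h(0) = 4.

f: a_k = 4, 16, 64, 256, 1024, 4096, 16384, 65536, 262144, 1048576, …
Change of var in L_f (x↦r) gives L₀.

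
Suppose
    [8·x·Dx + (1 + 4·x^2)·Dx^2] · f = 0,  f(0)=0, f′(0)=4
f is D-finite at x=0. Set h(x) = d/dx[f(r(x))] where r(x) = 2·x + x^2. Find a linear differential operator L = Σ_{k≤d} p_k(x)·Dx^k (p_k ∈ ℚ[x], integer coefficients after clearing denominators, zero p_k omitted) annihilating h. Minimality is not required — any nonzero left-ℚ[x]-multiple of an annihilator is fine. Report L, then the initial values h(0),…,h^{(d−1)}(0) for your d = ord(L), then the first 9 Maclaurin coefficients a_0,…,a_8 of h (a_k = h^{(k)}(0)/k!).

L = (-1 + 32·x + 64·x^2 + 48·x^3 + 12·x^4) + (1 + x + 16·x^2 + 32·x^3 + 20·x^4 + 4·x^5)·Dx  (order 1).
h: a_k = 8, 8, -128, -256, 1888, 6112, -25600, -126976, 304256, …
ICs: h(0) = 8.

f: a_k = 0, 4, 0, -16/3, 0, 64/5, 0, -256/7, 0, …
Change of var in L_f (x↦r) gives L₀.
Derive L from L₀ (diff closure).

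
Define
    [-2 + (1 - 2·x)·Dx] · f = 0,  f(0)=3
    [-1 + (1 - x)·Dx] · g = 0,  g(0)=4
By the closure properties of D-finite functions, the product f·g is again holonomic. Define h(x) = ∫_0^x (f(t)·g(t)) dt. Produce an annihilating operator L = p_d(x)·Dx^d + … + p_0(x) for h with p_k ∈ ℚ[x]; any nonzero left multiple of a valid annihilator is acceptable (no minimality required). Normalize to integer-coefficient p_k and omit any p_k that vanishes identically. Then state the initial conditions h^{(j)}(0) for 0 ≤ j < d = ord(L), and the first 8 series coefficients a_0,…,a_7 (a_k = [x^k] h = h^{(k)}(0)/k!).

f: a_k = 3, 6, 12, 24, 48, 96, 192, 384, …
g: a_k = 4, 4, 4, 4, 4, 4, 4, 4, …
L₀ := L_f ⊗_s L_g (sym. prod.), ord ≤ 1.
h=∫h₀ ⇒ L = L₀·Dx.
L = (-3 + 4·x)·Dx + (1 - 3·x + 2·x^2)·Dx^2  (order 2).
h: a_k = 0, 12, 18, 28, 45, 372/5, 126, 1524/7, …
ICs: h(0) = 0, h′(0) = 12.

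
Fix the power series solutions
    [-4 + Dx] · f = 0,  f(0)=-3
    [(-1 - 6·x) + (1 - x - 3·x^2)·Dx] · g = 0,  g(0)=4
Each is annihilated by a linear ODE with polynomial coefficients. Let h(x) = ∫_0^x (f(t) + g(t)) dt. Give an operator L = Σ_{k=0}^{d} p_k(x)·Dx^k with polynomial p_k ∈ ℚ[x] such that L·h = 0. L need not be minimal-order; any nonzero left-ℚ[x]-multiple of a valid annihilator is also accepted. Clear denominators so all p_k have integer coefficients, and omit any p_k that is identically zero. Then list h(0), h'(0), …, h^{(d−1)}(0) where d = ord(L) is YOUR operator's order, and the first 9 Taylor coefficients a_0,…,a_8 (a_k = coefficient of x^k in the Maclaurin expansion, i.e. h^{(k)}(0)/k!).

f: a_k = -3, -12, -24, -32, -32, -128/5, -256/15, -1024/105, -512/105, …
g: a_k = 4, 4, 16, 28, 76, 160, 388, 868, 2032, …
L₀ := lclm(L_f,L_g); ord L₀ ≤ 1+1.
h=∫₀ˣh₀: take L = L₀·Dx.
L = (16 - 8·x + 360·x^2 + 288·x^3)·Dx + (8 - 50·x - 134·x^2 + 96·x^3 + 144·x^4)·Dx^2 + (-3 + 13·x + 11·x^2 - 42·x^3 - 36·x^4)·Dx^3  (order 3).
h: a_k = 0, 1, -4, -8/3, -1, 44/5, 112/5, 5564/105, 22529/210, …
ICs: h(0) = 0, h′(0) = 1, h′′(0) = -8.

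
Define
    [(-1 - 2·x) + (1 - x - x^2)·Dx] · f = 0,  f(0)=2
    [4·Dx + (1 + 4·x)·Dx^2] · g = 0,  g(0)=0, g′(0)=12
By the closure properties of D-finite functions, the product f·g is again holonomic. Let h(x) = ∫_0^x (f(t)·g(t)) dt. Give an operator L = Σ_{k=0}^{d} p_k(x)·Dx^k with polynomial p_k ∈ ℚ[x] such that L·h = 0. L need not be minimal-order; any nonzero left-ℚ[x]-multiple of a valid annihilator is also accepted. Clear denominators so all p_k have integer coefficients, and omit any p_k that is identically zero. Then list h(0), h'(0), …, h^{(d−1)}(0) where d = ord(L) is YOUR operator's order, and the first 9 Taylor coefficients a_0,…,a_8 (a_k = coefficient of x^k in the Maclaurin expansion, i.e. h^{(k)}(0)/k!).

L = (6 + 16·x)·Dx + (-2 + 16·x + 20·x^2)·Dx^2 + (-1 - 3·x + 5·x^2 + 4·x^3)·Dx^3  (order 3).
h: a_k = 0, 0, 12, -8, 32, -56, 2692/15, -16496/35, 51717/35, …
ICs: h(0) = 0, h′(0) = 0, h′′(0) = 24.

f: a_k = 2, 2, 4, 6, 10, 16, 26, 42, 68, …
g: a_k = 0, 12, -24, 64, -192, 3072/5, -2048, 49152/7, -24576, …
L₀ := L_f ⊗_s L_g (sym. prod.), ord ≤ 2.
Integrate: L := L₀·Dx.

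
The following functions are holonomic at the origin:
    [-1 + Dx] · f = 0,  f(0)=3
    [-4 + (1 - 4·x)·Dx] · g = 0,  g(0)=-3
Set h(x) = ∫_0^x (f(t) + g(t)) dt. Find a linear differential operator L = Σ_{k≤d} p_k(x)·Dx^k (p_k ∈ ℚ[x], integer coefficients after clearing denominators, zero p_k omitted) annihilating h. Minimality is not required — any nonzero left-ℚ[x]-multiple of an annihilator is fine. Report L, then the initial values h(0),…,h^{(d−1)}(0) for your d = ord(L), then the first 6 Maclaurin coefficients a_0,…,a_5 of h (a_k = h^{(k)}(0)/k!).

L = (28 + 16·x)·Dx + (-31 - 8·x + 16·x^2)·Dx^2 + (3 - 8·x - 16·x^2)·Dx^3  (order 3).
h: a_k = 0, 0, -9/2, -31/2, -383/8, -6143/40, …
ICs: h(0) = 0, h′(0) = 0, h′′(0) = -9.

f: a_k = 3, 3, 3/2, 1/2, 1/8, 1/40, …
g: a_k = -3, -12, -48, -192, -768, -3072, …
L₀ := lclm(L_f,L_g); ord L₀ ≤ 1+1.
Integrate: L := L₀·Dx.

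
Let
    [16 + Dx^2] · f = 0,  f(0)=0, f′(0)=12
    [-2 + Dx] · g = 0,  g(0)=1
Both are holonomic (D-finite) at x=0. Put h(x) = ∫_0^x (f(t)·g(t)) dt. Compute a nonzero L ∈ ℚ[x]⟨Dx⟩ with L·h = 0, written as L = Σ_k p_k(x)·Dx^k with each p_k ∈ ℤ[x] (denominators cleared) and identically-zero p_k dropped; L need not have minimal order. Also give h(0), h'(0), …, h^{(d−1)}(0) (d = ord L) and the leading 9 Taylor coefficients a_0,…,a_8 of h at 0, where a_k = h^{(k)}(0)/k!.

L = 20·Dx - 4·Dx^2 + Dx^3  (order 3).
h: a_k = 0, 0, 6, 8, -2, -48/5, -76/15, 176/105, 278/105, …
ICs: h(0) = 0, h′(0) = 0, h′′(0) = 12.

f: a_k = 0, 12, 0, -32, 0, 128/5, 0, -1024/105, 0, …
g: a_k = 1, 2, 2, 4/3, 2/3, 4/15, 4/45, 8/315, 2/315, …
L₀ := L_f ⊗_s L_g (sym. prod.), ord ≤ 2.
h=∫h₀ ⇒ L = L₀·Dx.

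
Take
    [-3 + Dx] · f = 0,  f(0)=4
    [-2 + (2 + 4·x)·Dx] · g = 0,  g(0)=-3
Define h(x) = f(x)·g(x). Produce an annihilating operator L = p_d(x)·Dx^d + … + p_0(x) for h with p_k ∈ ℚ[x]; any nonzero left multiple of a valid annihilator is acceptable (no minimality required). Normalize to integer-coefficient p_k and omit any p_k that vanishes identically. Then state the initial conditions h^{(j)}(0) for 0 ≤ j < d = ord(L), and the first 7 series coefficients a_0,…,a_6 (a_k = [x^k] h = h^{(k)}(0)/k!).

f: a_k = 4, 12, 18, 18, 27/2, 81/10, 81/20, …
g: a_k = -3, -3, 3/2, -3/2, 15/8, -21/8, 63/16, …
Sym-product of L_f,L_g gives L₀ (≤ ord 1).
L = (-4 - 6·x) + (1 + 2·x)·Dx  (order 1).
h: a_k = -12, -48, -84, -96, -78, -264/5, -126/5, …
ICs: h(0) = -12.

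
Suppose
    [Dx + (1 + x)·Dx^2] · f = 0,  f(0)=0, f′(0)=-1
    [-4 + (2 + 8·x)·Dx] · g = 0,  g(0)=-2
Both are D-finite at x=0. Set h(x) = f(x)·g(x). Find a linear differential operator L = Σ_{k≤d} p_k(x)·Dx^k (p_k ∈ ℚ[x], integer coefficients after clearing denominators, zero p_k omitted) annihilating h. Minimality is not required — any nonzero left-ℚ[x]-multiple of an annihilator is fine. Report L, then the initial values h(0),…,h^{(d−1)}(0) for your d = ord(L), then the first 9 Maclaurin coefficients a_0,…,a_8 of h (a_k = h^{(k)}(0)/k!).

f: a_k = 0, -1, 1/2, -1/3, 1/4, -1/5, 1/6, -1/7, 1/8, …
g: a_k = -2, -4, 4, -8, 20, -56, 168, -528, 1716, …
h₀=f·g: eliminate ⇒ L₀, order ≤ 2·1.
L = (10 + 4·x) + (-3 - 12·x)·Dx + (1 + 9·x + 24·x^2 + 16·x^3)·Dx^2  (order 2).
h: a_k = 0, 2, 3, -16/3, 65/6, -389/15, 1052/15, -21614/105, 268067/420, …
ICs: h(0) = 0, h′(0) = 2.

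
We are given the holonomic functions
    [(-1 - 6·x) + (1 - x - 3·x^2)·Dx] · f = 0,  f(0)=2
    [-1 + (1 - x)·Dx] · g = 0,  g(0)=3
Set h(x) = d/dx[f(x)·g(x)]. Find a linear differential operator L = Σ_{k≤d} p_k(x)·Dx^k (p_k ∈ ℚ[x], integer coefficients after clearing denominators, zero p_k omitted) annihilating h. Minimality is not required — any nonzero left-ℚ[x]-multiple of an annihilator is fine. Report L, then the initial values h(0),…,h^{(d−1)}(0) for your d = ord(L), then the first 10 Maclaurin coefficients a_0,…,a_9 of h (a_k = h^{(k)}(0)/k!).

f: a_k = 2, 2, 8, 14, 38, 80, 194, 434, 1016, 2318, …
g: a_k = 3, 3, 3, 3, 3, 3, 3, 3, 3, 3, …
Sym-product of L_f,L_g gives L₀ (≤ ord 1).
h=h₀': d/dx-closure on L₀ ⇒ L.
L = (12 + 6·x - 12·x^2 - 96·x^3 + 108·x^4) + (-2 + 21·x^2 - 16·x^3 - 30·x^4 + 27·x^5)·Dx  (order 1).
h: a_k = 12, 72, 234, 768, 2160, 6084, 16212, 42912, 110862, 284160, …
ICs: h(0) = 12.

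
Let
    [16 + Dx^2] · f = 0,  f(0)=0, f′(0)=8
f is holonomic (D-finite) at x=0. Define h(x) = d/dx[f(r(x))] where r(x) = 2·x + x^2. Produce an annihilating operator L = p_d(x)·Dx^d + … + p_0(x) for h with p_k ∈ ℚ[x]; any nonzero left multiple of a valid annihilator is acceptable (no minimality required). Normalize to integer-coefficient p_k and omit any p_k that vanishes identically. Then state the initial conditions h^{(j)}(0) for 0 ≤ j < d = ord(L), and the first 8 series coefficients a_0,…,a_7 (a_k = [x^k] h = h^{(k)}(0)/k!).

L = (67 + 256·x + 384·x^2 + 256·x^3 + 64·x^4) + (-3 - 3·x)·Dx + (1 + 2·x + x^2)·Dx^2  (order 2).
h: a_k = 16, 16, -512, -1024, 6272/3, 8064, 167936/45, -802816/45, …
ICs: h(0) = 16, h′(0) = 16.

f: a_k = 0, 8, 0, -64/3, 0, 256/15, 0, -2048/315, …
Change of var in L_f (x↦r) gives L₀.
Derive L from L₀ (diff closure).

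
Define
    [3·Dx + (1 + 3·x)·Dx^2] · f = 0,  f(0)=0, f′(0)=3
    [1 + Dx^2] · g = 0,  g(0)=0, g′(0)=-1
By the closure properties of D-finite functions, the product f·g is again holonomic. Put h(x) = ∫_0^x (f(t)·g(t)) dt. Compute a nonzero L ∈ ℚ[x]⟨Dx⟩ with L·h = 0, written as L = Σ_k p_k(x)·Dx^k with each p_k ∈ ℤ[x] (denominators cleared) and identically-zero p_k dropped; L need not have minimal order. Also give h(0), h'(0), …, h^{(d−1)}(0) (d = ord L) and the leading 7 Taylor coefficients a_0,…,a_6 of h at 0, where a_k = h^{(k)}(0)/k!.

f: a_k = 0, 3, -9/2, 9, -81/4, 243/5, -243/2, …
g: a_k = 0, -1, 0, 1/6, 0, -1/120, 0, …
Product ⇒ symmetric product L₀, ord ≤ 4.
h=∫h₀ ⇒ L = L₀·Dx.
L = (-203 - 222·x - 189·x^2 + 432·x^3 + 324·x^4)·Dx + (-84 - 108·x + 648·x^2 + 648·x^3)·Dx^2 + (-208 - 228·x - 54·x^2 + 864·x^3 + 648·x^4)·Dx^3 + (-84 - 108·x + 648·x^2 + 648·x^3)·Dx^4 + (-5 - 6·x + 135·x^2 + 432·x^3 + 324·x^4)·Dx^5  (order 5).
h: a_k = 0, 0, 0, -1, 9/8, -17/10, 13/4, …
ICs: h(0) = 0, h′(0) = 0, h′′(0) = 0, h′′′(0) = -6, h′′′′(0) = 27.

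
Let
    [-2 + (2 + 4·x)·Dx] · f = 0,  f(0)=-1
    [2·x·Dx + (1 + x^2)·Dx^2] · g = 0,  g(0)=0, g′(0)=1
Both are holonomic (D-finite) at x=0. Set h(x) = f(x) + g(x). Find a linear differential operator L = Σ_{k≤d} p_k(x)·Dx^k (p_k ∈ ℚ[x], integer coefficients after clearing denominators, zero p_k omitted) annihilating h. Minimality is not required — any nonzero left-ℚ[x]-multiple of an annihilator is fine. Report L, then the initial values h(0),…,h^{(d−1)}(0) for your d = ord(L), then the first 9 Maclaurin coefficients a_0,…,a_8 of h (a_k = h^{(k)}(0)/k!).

f: a_k = -1, -1, 1/2, -1/2, 5/8, -7/8, 21/16, -33/16, 429/128, …
g: a_k = 0, 1, 0, -1/3, 0, 1/5, 0, -1/7, 0, …
Sum ⇒ L₀ = lclm(L_f,L_g) in ℚ(x)⟨Dx⟩.
L = (-2 - 10·x + 6·x^2 + 6·x^3)·Dx + (-5 - 8·x - 8·x^2 + 24·x^3 + 21·x^4)·Dx^2 + (-1 + 6·x^2 + 6·x^3 + 7·x^4 + 6·x^5)·Dx^3  (order 3).
h: a_k = -1, 0, 1/2, -5/6, 5/8, -27/40, 21/16, -247/112, 429/128, …
ICs: h(0) = -1, h′(0) = 0, h′′(0) = 1.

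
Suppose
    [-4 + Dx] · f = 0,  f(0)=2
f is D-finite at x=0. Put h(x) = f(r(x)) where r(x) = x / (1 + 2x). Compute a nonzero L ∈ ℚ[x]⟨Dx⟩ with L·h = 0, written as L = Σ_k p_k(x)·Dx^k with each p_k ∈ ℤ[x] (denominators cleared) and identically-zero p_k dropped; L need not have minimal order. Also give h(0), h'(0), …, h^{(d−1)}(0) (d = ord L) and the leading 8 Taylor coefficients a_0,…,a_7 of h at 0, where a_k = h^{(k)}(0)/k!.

f: a_k = 2, 8, 16, 64/3, 64/3, 256/15, 512/45, 2048/315, …
h₀=f(r): pull back L_f along r ⇒ L₀.
L = -4 + (1 + 4·x + 4·x^2)·Dx  (order 1).
h: a_k = 2, 8, 0, -32/3, 64/3, -128/5, 512/45, 2560/63, …
ICs: h(0) = 2.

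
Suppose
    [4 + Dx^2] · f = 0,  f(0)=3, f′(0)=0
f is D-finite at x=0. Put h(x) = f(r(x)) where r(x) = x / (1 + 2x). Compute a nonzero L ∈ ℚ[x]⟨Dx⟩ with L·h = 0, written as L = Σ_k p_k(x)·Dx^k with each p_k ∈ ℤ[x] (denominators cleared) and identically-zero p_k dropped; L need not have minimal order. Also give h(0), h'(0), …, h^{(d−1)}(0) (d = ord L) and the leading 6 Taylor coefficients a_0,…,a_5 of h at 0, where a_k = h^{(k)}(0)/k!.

f: a_k = 3, 0, -6, 0, 2, 0, …
h₀=f(r): pull back L_f along r ⇒ L₀.
L = 4 + (4 + 24·x + 48·x^2 + 32·x^3)·Dx + (1 + 8·x + 24·x^2 + 32·x^3 + 16·x^4)·Dx^2  (order 2).
h: a_k = 3, 0, -6, 24, -70, 176, …
ICs: h(0) = 3, h′(0) = 0.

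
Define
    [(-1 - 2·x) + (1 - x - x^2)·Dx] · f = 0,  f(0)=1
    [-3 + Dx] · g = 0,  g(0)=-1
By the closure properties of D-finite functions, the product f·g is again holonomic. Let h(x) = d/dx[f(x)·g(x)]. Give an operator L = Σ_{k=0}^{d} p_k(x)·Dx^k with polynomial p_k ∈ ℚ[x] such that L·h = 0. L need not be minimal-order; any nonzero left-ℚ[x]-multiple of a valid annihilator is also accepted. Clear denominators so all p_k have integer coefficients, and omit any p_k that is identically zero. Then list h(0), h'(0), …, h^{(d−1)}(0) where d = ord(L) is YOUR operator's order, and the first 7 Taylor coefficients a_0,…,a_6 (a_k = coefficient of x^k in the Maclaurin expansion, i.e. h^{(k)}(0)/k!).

L = (19 - 6·x - 21·x^2 + 6·x^3 + 9·x^4) + (-4 + 5·x + 6·x^2 - 4·x^3 - 3·x^4)·Dx  (order 1).
h: a_k = -4, -19, -54, -247/2, -509/2, -19869/40, -18777/20, …
ICs: h(0) = -4.

f: a_k = 1, 1, 2, 3, 5, 8, 13, …
g: a_k = -1, -3, -9/2, -9/2, -27/8, -81/40, -81/80, …
Product ⇒ symmetric product L₀, ord ≤ 1.
h=h₀': d/dx-closure on L₀ ⇒ L.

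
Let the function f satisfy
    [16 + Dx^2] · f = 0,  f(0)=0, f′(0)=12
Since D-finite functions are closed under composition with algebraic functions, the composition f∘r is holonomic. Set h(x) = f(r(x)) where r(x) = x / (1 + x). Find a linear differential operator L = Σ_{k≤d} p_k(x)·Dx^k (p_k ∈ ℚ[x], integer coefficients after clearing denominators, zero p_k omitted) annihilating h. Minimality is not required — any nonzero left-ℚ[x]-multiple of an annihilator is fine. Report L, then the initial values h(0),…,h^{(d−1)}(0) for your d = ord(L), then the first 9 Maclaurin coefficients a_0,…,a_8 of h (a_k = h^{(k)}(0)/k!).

f: a_k = 0, 12, 0, -32, 0, 128/5, 0, -1024/105, 0, …
L₀ from L_f via x↦r, Dx↦r'^{-1}Dx.
L = 16 + (2 + 6·x + 6·x^2 + 2·x^3)·Dx + (1 + 4·x + 6·x^2 + 4·x^3 + x^4)·Dx^2  (order 2).
h: a_k = 0, 12, -12, -20, 84, -772/5, 180, -9844/105, -2516/15, …
ICs: h(0) = 0, h′(0) = 12.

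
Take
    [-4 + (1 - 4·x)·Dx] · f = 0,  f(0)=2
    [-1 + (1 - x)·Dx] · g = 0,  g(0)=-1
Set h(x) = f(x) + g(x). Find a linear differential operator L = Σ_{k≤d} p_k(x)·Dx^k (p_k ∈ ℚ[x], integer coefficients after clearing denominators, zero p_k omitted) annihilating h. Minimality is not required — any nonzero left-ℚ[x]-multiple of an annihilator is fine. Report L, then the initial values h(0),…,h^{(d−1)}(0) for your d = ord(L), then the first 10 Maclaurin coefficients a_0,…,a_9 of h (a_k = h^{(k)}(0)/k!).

f: a_k = 2, 8, 32, 128, 512, 2048, 8192, 32768, 131072, 524288, …
g: a_k = -1, -1, -1, -1, -1, -1, -1, -1, -1, -1, …
f+g: L₀ = lclm(L_f,L_g), ord ≤ 1+1.
L = -8 + (10 - 16·x)·Dx + (-1 + 5·x - 4·x^2)·Dx^2  (order 2).
h: a_k = 1, 7, 31, 127, 511, 2047, 8191, 32767, 131071, 524287, …
ICs: h(0) = 1, h′(0) = 7.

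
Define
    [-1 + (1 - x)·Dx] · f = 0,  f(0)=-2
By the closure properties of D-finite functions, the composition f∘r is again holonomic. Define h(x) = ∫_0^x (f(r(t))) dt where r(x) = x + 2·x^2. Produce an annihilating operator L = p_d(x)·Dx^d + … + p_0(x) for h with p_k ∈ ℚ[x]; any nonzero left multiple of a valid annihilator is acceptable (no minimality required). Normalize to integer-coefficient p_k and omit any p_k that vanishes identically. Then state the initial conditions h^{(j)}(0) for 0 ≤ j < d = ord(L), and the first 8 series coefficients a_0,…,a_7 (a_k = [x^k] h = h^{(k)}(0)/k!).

f: a_k = -2, -2, -2, -2, -2, -2, -2, -2, …
f∘r: x↦r, Dx↦Dx/r' in L_f ⇒ L₀.
∫: right-multiply L₀ by Dx.
L = (1 + 4·x)·Dx + (-1 + x + 2·x^2)·Dx^2  (order 2).
h: a_k = 0, -2, -1, -2, -5/2, -22/5, -7, -86/7, …
ICs: h(0) = 0, h′(0) = -2.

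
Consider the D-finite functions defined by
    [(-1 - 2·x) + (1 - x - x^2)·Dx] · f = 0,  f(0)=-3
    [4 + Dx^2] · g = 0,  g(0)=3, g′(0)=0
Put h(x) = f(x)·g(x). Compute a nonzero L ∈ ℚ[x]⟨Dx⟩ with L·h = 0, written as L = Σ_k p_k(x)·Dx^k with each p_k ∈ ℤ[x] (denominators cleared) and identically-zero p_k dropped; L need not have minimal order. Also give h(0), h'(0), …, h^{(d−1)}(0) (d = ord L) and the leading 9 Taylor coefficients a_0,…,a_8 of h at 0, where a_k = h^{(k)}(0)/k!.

f: a_k = -3, -3, -6, -9, -15, -24, -39, -63, -102, …
g: a_k = 3, 0, -6, 0, 2, 0, -4/15, 0, 2/105, …
Product ⇒ symmetric product L₀, ord ≤ 2.
L = (-2 + 4·x + 4·x^2) + (2 + 4·x)·Dx + (-1 + x + x^2)·Dx^2  (order 2).
h: a_k = -9, -9, 0, -9, -15, -24, -191/5, -311/5, -3516/35, …
ICs: h(0) = -9, h′(0) = -9.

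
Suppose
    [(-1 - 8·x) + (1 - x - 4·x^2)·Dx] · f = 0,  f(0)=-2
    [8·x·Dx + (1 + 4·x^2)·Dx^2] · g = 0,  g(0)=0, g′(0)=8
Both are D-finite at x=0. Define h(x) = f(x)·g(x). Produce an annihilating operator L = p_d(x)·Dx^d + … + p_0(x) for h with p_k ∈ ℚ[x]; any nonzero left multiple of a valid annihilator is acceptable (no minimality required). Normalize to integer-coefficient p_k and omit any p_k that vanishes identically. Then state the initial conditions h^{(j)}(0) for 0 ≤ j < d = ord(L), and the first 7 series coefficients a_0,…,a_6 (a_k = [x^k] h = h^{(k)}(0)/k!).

L = (8 + 8·x + 96·x^2) + (2 + 8·x + 16·x^2 + 96·x^3)·Dx + (-1 + x + 4·x^3 + 16·x^4)·Dx^2  (order 2).
h: a_k = 0, -16, -16, -176/3, -368/3, -6128/15, -4496/5, …
ICs: h(0) = 0, h′(0) = -16.

f: a_k = -2, -2, -10, -18, -58, -130, -362, …
g: a_k = 0, 8, 0, -32/3, 0, 128/5, 0, …
Sym-product of L_f,L_g gives L₀ (≤ ord 2).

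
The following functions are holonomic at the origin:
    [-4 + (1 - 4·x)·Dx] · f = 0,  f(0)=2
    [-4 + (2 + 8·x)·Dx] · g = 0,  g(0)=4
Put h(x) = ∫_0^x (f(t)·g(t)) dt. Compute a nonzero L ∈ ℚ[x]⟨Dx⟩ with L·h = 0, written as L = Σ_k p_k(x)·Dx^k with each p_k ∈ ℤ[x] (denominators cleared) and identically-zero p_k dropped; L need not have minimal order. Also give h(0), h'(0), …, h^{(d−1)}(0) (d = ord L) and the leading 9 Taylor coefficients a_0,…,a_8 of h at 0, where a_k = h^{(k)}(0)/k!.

f: a_k = 2, 8, 32, 128, 512, 2048, 8192, 32768, 131072, …
g: a_k = 4, 8, -8, 16, -40, 112, -336, 1056, -3432, …
Sym-product of L_f,L_g gives L₀ (≤ ord 1).
h=∫h₀ ⇒ L = L₀·Dx.
L = (6 + 8·x)·Dx + (-1 + 16·x^2)·Dx^2  (order 2).
h: a_k = 0, 8, 24, 176/3, 184, 2864/5, 5840/3, 46048/7, 23288, …
ICs: h(0) = 0, h′(0) = 8.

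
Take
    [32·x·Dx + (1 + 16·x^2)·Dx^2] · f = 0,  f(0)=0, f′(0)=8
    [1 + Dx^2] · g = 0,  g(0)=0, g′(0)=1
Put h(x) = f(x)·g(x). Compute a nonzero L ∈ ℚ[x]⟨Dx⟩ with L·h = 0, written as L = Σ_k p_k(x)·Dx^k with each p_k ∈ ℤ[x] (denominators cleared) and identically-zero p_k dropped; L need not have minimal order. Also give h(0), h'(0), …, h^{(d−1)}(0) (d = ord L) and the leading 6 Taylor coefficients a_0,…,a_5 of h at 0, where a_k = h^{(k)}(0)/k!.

L = (1105 + 51776·x^2 + 22016·x^4 + 16384·x^6 + 65536·x^8) + (2112·x + 35840·x^3 + 49152·x^5 + 262144·x^7)·Dx + (1122 + 52352·x^2 + 27648·x^4 + 32768·x^6 + 131072·x^8)·Dx^2 + (2112·x + 35840·x^3 + 49152·x^5 + 262144·x^7)·Dx^3 + (17 + 576·x^2 + 5632·x^4 + 16384·x^6 + 65536·x^8)·Dx^4  (order 4).
h: a_k = 0, 0, 8, 0, -44, 0, …
ICs: h(0) = 0, h′(0) = 0, h′′(0) = 16, h′′′(0) = 0.

f: a_k = 0, 8, 0, -128/3, 0, 2048/5, …
g: a_k = 0, 1, 0, -1/6, 0, 1/120, …
Sym-product of L_f,L_g gives L₀ (≤ ord 4).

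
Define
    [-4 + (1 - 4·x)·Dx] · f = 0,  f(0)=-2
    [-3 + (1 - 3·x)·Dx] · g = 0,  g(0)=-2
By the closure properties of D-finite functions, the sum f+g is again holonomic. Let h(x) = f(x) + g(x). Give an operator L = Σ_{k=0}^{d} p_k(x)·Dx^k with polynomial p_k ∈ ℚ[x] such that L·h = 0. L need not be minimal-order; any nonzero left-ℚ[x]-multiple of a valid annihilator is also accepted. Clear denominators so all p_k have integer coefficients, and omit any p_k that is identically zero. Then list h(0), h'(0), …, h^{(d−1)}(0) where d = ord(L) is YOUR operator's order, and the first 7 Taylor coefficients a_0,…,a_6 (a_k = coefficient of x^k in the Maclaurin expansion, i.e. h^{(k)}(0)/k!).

f: a_k = -2, -8, -32, -128, -512, -2048, -8192, …
g: a_k = -2, -6, -18, -54, -162, -486, -1458, …
Weyl lclm of L_f,L_g ⇒ L₀ (ord ≤ 2).
L = -24 + (14 - 48·x)·Dx + (-1 + 7·x - 12·x^2)·Dx^2  (order 2).
h: a_k = -4, -14, -50, -182, -674, -2534, -9650, …
ICs: h(0) = -4, h′(0) = -14.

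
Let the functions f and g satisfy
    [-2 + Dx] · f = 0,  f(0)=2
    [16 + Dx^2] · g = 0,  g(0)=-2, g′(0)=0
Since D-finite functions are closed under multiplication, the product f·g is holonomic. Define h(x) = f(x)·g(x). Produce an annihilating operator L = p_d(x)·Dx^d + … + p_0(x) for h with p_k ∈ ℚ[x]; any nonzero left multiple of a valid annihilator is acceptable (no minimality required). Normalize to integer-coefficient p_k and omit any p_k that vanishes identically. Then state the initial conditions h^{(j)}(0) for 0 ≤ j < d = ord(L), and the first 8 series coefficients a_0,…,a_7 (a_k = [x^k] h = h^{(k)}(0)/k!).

f: a_k = 2, 4, 4, 8/3, 4/3, 8/15, 8/45, 16/315, …
g: a_k = -2, 0, 16, 0, -64/3, 0, 512/45, 0, …
f·g: L₀ = L_f ⊗_s L_g, ord ≤ 1·2.
L = 20 - 4·Dx + Dx^2  (order 2).
h: a_k = -4, -8, 24, 176/3, 56/3, -656/15, -208/5, -928/315, …
ICs: h(0) = -4, h′(0) = -8.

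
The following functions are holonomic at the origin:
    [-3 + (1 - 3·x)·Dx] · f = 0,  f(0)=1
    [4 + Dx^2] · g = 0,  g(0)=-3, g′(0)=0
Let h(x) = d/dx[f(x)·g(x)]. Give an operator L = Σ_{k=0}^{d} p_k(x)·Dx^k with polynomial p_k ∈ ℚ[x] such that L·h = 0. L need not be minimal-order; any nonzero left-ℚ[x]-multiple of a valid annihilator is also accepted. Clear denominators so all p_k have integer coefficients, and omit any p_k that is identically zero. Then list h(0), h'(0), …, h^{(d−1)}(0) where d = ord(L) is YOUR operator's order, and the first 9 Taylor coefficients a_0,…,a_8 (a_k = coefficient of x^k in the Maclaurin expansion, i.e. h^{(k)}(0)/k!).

L = (-14 - 24·x + 36·x^2) + (-6 + 18·x)·Dx + (1 - 6·x + 9·x^2)·Dx^2  (order 2).
h: a_k = -9, -42, -189, -764, -2865, -51562/5, -180467/5, -2598728/21, -2923569/7, …
ICs: h(0) = -9, h′(0) = -42.

f: a_k = 1, 3, 9, 27, 81, 243, 729, 2187, 6561, …
g: a_k = -3, 0, 6, 0, -2, 0, 4/15, 0, -2/105, …
f·g: L₀ = L_f ⊗_s L_g, ord ≤ 1·2.
h₀' ⇒ L via d/dx closure of L₀.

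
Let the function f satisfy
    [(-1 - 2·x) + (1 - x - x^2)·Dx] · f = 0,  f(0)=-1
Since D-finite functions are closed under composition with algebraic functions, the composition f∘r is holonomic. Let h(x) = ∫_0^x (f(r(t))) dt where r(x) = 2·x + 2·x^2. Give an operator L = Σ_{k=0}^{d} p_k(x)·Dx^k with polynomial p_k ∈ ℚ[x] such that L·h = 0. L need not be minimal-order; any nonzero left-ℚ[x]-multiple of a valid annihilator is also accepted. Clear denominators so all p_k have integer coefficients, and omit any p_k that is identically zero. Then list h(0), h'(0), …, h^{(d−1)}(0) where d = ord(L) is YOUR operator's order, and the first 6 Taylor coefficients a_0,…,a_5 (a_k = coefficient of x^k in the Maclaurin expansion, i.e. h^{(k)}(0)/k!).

L = (2 + 12·x + 24·x^2 + 16·x^3)·Dx + (-1 + 2·x + 6·x^2 + 8·x^3 + 4·x^4)·Dx^2  (order 2).
h: a_k = 0, -1, -1, -10/3, -10, -32, …
ICs: h(0) = 0, h′(0) = -1.

f: a_k = -1, -1, -2, -3, -5, -8, …
Change of var in L_f (x↦r) gives L₀.
∫: right-multiply L₀ by Dx.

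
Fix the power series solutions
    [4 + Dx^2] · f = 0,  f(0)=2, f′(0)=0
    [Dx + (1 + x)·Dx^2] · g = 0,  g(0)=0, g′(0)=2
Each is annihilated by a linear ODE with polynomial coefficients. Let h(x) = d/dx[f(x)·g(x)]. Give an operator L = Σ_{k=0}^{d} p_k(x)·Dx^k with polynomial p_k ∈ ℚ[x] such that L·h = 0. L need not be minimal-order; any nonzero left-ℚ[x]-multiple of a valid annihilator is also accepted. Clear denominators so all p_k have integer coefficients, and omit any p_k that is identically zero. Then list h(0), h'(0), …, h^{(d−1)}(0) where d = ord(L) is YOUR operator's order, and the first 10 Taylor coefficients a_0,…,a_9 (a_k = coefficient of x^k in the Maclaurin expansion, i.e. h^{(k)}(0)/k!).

f: a_k = 2, 0, -4, 0, 4/3, 0, -8/45, 0, 4/315, 0, …
g: a_k = 0, 2, -1, 2/3, -1/2, 2/5, -1/3, 2/7, -1/4, 2/9, …
Product ⇒ symmetric product L₀, ord ≤ 4.
h=h₀': d/dx-closure on L₀ ⇒ L.
L = (-56 + 896·x + 4416·x^2 + 8064·x^3 + 7136·x^4 + 3072·x^5 + 512·x^6) + (72 + 776·x + 2080·x^2 + 2400·x^3 + 1280·x^4 + 256·x^5)·Dx + (70 + 824·x + 2780·x^2 + 4416·x^3 + 3664·x^4 + 1536·x^5 + 256·x^6)·Dx^2 + (18 + 194·x + 520·x^2 + 600·x^3 + 320·x^4 + 64·x^5)·Dx^3 + (21 + 150·x + 419·x^2 + 600·x^3 + 470·x^4 + 192·x^5 + 32·x^6)·Dx^4  (order 4).
h: a_k = 4, -4, -20, 12, 4, 0, -52/15, 124/45, -244/105, 146/63, …
ICs: h(0) = 4, h′(0) = -4, h′′(0) = -40, h′′′(0) = 72.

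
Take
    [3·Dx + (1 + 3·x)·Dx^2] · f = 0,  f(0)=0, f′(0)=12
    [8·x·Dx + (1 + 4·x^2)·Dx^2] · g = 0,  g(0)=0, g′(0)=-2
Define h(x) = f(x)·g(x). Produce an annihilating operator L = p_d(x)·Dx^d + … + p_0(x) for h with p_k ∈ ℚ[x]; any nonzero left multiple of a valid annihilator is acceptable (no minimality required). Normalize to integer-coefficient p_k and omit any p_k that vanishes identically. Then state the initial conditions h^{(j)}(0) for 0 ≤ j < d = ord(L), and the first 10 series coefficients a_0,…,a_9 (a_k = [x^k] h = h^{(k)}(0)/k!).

f: a_k = 0, 12, -18, 36, -81, 972/5, -486, 8748/7, -6561/2, 8748, …
g: a_k = 0, -2, 0, 8/3, 0, -32/5, 0, 128/7, 0, -512/9, …
Sym-product of L_f,L_g gives L₀ (≤ ord 4).
L = (1632 + 8496·x + 23040·x^2 + 110016·x^3 + 207360·x^4 + 269568·x^5 + 82944·x^7)·Dx + (418 + 6672·x + 44112·x^2 + 151488·x^3 + 393984·x^4 + 642816·x^5 + 725760·x^6 + 82944·x^7 + 290304·x^8)·Dx^2 + (204 + 1844·x + 12096·x^2 + 47408·x^3 + 122880·x^4 + 240192·x^5 + 331776·x^6 + 361728·x^7 + 82944·x^8 + 165888·x^9)·Dx^3 + (25 + 246·x + 1217·x^2 + 4128·x^3 + 10624·x^4 + 22080·x^5 + 34272·x^6 + 41472·x^7 + 43776·x^8 + 13824·x^9 + 20736·x^10)·Dx^4  (order 4).
h: a_k = 0, 0, -24, 36, -40, 114, -1848/5, 4356/5, -1992, 190899/35, …
ICs: h(0) = 0, h′(0) = 0, h′′(0) = -48, h′′′(0) = 216.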